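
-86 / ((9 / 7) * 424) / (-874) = 301 / 1667592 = 0.00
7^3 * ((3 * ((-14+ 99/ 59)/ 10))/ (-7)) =106869/ 590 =181.13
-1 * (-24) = 24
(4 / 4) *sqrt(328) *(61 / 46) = 61 *sqrt(82) / 23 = 24.02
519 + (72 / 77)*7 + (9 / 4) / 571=13203903 / 25124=525.55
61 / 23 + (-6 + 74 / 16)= 235 / 184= 1.28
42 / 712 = 21 / 356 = 0.06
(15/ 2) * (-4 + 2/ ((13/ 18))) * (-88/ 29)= 10560/ 377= 28.01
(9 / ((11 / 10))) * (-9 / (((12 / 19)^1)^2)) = -16245 / 88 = -184.60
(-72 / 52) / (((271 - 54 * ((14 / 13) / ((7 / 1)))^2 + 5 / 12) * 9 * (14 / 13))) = -2028 / 3834887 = -0.00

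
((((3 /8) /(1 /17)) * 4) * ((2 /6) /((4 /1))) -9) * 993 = -54615 /8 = -6826.88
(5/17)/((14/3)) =15/238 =0.06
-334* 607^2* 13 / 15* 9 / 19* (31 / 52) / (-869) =5722381419 / 165110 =34657.99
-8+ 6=-2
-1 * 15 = -15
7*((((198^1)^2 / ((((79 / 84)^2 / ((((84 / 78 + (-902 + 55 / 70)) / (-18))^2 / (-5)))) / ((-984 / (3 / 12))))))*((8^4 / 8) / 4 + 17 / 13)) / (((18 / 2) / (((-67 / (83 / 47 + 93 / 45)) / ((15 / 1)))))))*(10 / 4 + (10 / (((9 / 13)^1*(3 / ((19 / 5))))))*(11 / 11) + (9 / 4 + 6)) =-7075130444647538687194000 / 23816835549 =-297064252305533.63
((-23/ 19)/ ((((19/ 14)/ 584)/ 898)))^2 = 28516098813346816/ 130321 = 218814303246.19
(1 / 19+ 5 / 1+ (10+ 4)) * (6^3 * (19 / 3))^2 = 35655552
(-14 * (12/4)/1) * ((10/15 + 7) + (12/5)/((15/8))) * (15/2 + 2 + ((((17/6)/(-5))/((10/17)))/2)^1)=-25415467/7500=-3388.73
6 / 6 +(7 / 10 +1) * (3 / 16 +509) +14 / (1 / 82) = 322339 / 160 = 2014.62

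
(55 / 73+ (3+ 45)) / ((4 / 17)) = 60503 / 292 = 207.20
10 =10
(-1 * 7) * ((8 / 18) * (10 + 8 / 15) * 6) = -8848 / 45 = -196.62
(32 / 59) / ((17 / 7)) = 224 / 1003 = 0.22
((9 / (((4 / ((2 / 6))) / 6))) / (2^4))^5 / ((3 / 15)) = 295245 / 33554432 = 0.01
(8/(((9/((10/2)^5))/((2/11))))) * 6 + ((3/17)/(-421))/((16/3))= 11451199703/3778896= 3030.30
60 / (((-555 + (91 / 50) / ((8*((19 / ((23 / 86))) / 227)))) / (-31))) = 1215696000 / 362272889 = 3.36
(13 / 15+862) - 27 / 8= 103139 / 120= 859.49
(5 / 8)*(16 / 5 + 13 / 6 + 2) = 221 / 48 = 4.60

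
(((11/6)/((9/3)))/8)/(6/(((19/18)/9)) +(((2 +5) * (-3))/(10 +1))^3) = 278179/160959312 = 0.00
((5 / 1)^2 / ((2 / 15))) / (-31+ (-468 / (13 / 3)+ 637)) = 125 / 332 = 0.38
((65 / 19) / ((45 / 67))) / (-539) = -871 / 92169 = -0.01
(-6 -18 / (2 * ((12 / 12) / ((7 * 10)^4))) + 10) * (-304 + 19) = 61585648860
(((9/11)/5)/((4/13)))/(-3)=-39/220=-0.18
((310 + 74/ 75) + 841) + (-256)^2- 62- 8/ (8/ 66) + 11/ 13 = 64896812/ 975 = 66560.83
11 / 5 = 2.20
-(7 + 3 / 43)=-304 / 43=-7.07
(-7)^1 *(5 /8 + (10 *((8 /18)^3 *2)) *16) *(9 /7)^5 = -13566285 /19208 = -706.28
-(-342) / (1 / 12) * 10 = 41040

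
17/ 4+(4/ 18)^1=161/ 36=4.47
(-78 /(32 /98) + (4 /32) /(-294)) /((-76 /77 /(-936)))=-241027215 /1064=-226529.34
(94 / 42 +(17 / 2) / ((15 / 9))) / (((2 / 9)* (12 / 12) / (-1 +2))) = 4623 / 140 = 33.02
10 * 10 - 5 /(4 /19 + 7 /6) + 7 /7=15287 /157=97.37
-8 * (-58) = 464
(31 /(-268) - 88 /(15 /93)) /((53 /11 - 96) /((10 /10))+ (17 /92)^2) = 17020784484 /2842881355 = 5.99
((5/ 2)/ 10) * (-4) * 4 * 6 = -24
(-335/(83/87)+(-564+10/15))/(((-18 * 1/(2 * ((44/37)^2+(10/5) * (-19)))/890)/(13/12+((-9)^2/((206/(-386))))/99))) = 15517272715970125/10427890671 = 1488054.80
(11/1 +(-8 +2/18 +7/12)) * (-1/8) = -133/288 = -0.46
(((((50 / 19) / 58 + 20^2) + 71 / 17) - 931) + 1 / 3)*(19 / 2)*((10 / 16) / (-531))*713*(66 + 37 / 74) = 3507161899885 / 12565584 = 279108.55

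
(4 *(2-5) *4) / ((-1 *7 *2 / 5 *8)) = 15 / 7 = 2.14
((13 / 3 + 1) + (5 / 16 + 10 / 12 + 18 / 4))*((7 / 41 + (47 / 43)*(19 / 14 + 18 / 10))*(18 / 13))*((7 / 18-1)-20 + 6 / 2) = -24888282761 / 25669280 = -969.57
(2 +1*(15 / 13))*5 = 205 / 13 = 15.77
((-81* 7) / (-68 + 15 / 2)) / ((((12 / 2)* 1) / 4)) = 756 / 121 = 6.25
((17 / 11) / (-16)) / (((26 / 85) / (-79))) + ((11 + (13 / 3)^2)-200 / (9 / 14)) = -3519679 / 13728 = -256.39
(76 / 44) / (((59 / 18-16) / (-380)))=129960 / 2519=51.59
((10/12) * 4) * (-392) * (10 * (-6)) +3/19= 1489603/19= 78400.16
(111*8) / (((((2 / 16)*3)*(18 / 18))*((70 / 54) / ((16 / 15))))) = 340992 / 175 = 1948.53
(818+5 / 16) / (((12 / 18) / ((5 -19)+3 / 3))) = -15957.09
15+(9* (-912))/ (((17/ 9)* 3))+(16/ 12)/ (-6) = -219355/ 153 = -1433.69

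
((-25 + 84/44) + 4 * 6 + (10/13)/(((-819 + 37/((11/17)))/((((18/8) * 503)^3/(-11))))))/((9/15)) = 5102665975865/23008128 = 221776.67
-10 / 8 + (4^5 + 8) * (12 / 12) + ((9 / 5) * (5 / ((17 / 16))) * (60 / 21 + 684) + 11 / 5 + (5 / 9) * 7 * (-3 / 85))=48915403 / 7140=6850.90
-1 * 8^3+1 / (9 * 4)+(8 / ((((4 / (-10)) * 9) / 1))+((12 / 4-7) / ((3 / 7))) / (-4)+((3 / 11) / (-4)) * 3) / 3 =-152065 / 297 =-512.00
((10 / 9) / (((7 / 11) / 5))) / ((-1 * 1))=-550 / 63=-8.73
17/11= 1.55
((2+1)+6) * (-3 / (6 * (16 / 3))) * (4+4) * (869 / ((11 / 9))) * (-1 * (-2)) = -19197 / 2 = -9598.50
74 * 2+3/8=1187/8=148.38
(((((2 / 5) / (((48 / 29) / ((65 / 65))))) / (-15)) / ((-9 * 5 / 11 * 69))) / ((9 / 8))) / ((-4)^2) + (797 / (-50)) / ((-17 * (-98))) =-801532213 / 83801466000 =-0.01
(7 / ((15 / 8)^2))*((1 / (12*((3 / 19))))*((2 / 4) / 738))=0.00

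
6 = 6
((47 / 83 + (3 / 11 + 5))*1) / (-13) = -5331 / 11869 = -0.45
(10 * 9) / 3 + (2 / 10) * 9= 31.80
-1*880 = -880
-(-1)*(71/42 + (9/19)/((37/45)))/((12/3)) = 66923/118104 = 0.57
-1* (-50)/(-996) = -25/498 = -0.05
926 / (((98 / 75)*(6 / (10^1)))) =57875 / 49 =1181.12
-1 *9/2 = -9/2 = -4.50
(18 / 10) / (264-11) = 9 / 1265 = 0.01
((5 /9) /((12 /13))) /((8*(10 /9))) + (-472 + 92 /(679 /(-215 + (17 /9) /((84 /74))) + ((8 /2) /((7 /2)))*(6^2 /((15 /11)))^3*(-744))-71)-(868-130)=-1280.93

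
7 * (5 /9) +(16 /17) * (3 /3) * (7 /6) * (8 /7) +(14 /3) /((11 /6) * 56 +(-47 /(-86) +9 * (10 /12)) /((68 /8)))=90195545 /17382636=5.19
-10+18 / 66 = -107 / 11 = -9.73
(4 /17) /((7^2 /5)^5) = 0.00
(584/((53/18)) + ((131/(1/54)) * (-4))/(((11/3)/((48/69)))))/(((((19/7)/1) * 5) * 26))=-242639208/16560115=-14.65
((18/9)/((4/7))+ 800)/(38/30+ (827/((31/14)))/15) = 30.71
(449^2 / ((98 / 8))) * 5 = 4032020 / 49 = 82286.12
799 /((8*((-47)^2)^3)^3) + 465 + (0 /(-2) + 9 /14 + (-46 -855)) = -41579308290543249667243203693379721 /95506204440952501286530738590208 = -435.36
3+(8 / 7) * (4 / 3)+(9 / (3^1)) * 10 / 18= 6.19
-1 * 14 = -14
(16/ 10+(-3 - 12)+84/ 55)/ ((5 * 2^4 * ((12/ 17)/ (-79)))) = 16.61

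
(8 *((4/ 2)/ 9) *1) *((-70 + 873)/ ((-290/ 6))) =-12848/ 435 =-29.54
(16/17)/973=16/16541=0.00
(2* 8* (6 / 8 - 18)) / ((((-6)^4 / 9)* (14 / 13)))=-299 / 168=-1.78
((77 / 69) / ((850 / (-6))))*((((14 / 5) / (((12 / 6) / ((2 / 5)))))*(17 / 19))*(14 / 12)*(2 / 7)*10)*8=-17248 / 163875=-0.11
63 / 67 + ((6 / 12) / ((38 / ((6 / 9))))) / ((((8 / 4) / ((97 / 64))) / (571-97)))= 666637 / 162944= 4.09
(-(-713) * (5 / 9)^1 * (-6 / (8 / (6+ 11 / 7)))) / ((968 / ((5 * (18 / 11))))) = -2834175 / 149072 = -19.01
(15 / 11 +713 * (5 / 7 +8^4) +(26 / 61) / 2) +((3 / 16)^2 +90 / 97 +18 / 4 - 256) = 340659455859969 / 116635904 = 2920708.33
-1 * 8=-8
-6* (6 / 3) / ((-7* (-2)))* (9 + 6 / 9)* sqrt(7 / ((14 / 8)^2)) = -232* sqrt(7) / 49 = -12.53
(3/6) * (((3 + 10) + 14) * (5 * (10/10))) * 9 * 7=8505/2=4252.50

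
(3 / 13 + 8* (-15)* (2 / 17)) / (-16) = 3069 / 3536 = 0.87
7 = 7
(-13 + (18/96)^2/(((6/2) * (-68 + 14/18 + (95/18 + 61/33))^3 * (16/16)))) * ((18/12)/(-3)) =700849432481681/107822989164736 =6.50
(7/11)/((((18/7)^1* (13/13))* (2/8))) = 98/99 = 0.99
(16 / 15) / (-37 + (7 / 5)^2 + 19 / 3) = -80 / 2153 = -0.04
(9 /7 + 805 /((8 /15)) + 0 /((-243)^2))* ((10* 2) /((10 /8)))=169194 /7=24170.57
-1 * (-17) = 17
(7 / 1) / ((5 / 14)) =98 / 5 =19.60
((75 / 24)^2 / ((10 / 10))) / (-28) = -625 / 1792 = -0.35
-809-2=-811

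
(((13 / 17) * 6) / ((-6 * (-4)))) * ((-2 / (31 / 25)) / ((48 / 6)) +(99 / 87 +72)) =3409627 / 244528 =13.94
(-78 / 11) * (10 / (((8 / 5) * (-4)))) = 975 / 88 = 11.08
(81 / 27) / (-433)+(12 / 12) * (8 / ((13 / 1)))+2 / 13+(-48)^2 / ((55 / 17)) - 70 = 642.91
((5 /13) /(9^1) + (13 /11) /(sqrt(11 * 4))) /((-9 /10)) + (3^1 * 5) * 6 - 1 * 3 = 91561 /1053 - 65 * sqrt(11) /1089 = 86.75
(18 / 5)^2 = 324 / 25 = 12.96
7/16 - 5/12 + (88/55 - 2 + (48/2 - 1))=5429/240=22.62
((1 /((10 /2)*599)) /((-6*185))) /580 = -1 /1928181000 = -0.00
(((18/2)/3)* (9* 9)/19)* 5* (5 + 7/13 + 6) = 182250/247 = 737.85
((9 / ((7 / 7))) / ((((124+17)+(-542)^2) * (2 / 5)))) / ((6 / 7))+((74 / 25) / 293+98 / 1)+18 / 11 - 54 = 45.65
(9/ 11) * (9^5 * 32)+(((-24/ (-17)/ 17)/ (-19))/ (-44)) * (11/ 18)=280141682987/ 181203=1546010.18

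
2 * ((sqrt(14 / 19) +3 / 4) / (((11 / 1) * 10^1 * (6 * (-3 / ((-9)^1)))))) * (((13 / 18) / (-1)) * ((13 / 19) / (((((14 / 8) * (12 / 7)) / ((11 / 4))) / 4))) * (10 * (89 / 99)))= -15041 * sqrt(266) / 1929906 - 15041 / 135432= -0.24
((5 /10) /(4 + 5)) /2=0.03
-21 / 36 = -7 / 12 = -0.58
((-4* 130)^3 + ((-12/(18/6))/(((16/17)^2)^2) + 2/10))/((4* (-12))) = 3839535920407/1310720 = 2929333.44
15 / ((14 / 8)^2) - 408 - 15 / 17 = -336519 / 833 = -403.98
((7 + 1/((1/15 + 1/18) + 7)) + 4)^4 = 2600375899442161/168823196161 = 15402.95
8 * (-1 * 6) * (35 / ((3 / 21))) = -11760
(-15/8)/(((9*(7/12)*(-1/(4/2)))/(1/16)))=5/112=0.04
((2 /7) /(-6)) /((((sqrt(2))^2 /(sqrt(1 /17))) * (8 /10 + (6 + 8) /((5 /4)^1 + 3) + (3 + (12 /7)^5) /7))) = -84035 * sqrt(17) /398270142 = -0.00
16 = 16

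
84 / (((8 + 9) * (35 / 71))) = 852 / 85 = 10.02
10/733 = 0.01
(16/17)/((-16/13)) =-13/17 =-0.76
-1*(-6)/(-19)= -6/19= -0.32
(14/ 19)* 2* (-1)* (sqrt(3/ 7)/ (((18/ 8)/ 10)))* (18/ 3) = -320* sqrt(21)/ 57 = -25.73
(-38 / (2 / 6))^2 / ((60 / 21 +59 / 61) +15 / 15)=1387323 / 515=2693.83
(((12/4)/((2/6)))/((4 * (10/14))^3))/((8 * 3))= 1029/64000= 0.02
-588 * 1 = -588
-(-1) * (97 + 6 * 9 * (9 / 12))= 275 / 2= 137.50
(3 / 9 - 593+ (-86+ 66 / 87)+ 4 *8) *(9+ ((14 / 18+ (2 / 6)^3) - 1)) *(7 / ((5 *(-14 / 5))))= 6687086 / 2349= 2846.78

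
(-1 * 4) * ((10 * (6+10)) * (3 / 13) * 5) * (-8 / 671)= 76800 / 8723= 8.80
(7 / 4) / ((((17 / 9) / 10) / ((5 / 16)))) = 1575 / 544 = 2.90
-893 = -893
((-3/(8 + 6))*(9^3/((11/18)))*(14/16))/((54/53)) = -38637/176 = -219.53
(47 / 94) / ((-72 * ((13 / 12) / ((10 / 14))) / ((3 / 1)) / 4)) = -5 / 91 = -0.05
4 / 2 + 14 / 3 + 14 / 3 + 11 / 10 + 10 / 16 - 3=1207 / 120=10.06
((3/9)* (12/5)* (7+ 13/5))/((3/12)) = 768/25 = 30.72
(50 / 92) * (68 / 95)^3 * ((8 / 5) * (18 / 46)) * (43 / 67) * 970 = 94427702784 / 1215517685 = 77.69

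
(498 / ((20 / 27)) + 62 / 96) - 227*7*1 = -219853 / 240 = -916.05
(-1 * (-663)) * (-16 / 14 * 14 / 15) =-707.20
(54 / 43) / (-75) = -18 / 1075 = -0.02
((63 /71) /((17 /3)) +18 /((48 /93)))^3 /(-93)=-12901789068919875 /27909590544896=-462.27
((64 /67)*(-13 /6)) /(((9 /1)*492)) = -104 /222507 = -0.00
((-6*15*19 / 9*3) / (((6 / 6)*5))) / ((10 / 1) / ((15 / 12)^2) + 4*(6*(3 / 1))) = -285 / 196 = -1.45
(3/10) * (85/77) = 51/154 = 0.33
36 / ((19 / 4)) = 7.58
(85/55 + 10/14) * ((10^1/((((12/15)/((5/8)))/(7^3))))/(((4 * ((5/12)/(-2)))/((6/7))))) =-137025/22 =-6228.41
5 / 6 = 0.83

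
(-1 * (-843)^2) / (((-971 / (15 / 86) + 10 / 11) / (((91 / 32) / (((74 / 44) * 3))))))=71.96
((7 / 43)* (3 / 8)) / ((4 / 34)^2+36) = 6069 / 3580352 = 0.00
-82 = -82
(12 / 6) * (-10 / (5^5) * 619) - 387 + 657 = 166274 / 625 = 266.04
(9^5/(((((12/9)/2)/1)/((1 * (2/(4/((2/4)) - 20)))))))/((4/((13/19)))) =-767637/304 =-2525.12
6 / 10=3 / 5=0.60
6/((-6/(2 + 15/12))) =-13/4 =-3.25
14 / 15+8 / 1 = 134 / 15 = 8.93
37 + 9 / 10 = 379 / 10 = 37.90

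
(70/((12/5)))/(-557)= -175/3342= -0.05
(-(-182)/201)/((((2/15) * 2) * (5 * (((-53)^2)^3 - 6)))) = 91/2970024390482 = 0.00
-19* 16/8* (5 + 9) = -532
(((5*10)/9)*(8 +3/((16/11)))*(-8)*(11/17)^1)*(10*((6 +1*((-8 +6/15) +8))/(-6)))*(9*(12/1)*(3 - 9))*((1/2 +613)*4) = -83443852800/17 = -4908461929.41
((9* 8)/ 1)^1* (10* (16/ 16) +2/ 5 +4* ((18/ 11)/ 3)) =49824/ 55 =905.89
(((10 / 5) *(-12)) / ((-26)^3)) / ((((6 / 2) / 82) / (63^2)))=325458 / 2197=148.14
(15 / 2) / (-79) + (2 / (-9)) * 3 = -361 / 474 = -0.76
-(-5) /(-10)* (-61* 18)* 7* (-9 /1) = -34587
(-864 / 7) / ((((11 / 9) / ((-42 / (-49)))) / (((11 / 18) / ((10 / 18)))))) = -23328 / 245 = -95.22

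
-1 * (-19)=19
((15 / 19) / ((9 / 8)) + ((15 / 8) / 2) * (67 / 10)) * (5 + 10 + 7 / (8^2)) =12316679 / 116736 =105.51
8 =8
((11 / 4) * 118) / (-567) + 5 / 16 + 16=15.74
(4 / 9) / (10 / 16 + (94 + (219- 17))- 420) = -32 / 8883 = -0.00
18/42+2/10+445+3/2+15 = 32349/70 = 462.13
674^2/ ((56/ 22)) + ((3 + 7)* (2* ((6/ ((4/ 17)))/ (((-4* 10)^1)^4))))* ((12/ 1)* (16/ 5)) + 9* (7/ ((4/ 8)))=178591.58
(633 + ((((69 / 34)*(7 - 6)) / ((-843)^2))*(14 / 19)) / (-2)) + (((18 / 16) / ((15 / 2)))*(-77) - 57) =564.45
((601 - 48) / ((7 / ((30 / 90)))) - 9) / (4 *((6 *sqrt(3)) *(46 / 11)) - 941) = -5920772 / 310460259 - 210496 *sqrt(3) / 103486753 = -0.02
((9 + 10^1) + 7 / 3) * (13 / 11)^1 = 832 / 33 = 25.21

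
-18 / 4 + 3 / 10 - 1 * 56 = -301 / 5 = -60.20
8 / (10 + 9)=8 / 19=0.42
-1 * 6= -6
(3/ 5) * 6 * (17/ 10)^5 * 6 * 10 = 38336139/ 12500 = 3066.89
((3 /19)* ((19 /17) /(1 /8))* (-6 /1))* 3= -432 /17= -25.41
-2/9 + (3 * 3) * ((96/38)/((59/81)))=312686/10089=30.99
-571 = -571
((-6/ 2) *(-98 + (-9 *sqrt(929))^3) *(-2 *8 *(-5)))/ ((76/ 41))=241080/ 19 + 1666012860 *sqrt(929)/ 19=2672604327.68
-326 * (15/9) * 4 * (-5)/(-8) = -4075/3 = -1358.33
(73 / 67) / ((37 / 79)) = 5767 / 2479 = 2.33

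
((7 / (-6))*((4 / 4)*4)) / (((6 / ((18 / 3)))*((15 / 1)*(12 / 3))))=-7 / 90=-0.08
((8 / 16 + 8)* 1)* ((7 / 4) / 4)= 119 / 32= 3.72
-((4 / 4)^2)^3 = -1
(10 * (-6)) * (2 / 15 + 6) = -368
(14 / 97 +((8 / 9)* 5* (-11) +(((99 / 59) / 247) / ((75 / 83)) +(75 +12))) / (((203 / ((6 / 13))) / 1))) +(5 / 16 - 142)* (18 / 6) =-1901770255096721 / 4476528310800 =-424.83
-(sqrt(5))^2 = -5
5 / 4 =1.25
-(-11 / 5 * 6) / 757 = 0.02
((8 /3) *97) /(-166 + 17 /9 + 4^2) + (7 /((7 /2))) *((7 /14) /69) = -159299 /91977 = -1.73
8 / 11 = 0.73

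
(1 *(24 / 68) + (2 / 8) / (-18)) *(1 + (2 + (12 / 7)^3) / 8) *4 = 1070285 / 419832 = 2.55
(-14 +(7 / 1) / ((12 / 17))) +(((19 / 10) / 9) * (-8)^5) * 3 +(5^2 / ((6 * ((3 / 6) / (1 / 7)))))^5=-1695290628943 / 81682020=-20754.76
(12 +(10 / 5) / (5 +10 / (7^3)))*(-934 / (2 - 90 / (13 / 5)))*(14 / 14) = 64917203 / 182850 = 355.03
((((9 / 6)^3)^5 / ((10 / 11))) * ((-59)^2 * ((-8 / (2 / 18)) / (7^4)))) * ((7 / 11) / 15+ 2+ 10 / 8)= -325614566595573 / 1966899200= -165547.15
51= 51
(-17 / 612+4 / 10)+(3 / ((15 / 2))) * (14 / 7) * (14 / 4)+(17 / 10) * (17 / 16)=4.98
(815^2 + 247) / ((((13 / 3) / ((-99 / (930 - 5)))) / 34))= -6709838256 / 12025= -557990.71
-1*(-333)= 333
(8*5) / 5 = 8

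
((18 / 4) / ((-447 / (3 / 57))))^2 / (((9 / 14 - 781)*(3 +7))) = -63 / 1751181578500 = -0.00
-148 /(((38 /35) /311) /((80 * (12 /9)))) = -257756800 /57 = -4522049.12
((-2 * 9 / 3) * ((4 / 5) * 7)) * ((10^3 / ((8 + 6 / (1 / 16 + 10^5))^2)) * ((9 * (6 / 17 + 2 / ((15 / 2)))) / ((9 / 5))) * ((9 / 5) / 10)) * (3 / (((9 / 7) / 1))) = -29729317161611613 / 43520707202873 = -683.11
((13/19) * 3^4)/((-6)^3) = -0.26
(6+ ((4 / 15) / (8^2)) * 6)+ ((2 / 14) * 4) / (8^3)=26997 / 4480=6.03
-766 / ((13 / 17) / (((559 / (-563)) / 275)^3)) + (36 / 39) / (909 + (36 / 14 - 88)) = 64972101245506214 / 55628317616771453125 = 0.00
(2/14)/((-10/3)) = -3/70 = -0.04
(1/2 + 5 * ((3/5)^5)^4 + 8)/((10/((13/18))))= 4215331134910051/6866455078125000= 0.61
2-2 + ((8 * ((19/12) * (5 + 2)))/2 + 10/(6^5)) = 44.33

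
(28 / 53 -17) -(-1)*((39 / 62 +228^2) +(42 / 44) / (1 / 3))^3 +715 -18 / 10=1476405407913351199116068 / 10507732565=140506564930200.16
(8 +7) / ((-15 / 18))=-18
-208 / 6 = -34.67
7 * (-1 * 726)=-5082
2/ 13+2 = 28/ 13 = 2.15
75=75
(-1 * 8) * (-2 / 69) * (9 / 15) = 16 / 115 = 0.14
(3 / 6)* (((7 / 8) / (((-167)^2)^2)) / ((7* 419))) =1 / 5214346535984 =0.00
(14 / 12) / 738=0.00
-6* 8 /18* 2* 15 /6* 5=-200 /3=-66.67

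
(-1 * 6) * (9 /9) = -6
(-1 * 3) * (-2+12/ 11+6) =-168/ 11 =-15.27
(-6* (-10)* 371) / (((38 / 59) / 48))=1658955.79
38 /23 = 1.65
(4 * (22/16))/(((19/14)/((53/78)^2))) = 216293/115596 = 1.87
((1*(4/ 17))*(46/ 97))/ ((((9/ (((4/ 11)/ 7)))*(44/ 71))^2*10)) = 0.00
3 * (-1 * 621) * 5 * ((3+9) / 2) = -55890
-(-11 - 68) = 79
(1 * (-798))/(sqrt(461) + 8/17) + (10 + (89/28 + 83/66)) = 1876567807/123044460 - 230622 * sqrt(461)/133165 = -21.93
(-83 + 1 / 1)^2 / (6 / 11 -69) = -73964 / 753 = -98.23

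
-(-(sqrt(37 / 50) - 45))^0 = -1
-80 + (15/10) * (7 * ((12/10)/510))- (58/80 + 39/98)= -13510969/166600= -81.10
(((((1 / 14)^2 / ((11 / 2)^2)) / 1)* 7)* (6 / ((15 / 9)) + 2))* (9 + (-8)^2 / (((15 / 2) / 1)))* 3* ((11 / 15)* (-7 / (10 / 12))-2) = -214608 / 75625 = -2.84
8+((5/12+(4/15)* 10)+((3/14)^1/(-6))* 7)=65/6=10.83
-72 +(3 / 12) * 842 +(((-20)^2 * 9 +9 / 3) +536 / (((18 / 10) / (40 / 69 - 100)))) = -32122657 / 1242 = -25863.65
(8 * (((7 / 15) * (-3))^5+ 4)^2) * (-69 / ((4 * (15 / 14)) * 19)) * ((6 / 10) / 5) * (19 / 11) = -2.67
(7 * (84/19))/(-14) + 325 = 6133/19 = 322.79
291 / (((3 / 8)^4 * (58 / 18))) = 397312 / 87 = 4566.80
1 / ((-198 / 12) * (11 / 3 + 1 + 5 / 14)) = -28 / 2321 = -0.01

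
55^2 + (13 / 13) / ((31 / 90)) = 93865 / 31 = 3027.90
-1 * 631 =-631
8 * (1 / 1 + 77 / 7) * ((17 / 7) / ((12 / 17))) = 2312 / 7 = 330.29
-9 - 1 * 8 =-17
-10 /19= -0.53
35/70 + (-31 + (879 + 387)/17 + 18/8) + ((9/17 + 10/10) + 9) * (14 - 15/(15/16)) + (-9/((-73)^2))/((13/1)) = 118532335/4710836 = 25.16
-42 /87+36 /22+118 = 38010 /319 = 119.15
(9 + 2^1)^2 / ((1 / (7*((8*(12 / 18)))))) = 13552 / 3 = 4517.33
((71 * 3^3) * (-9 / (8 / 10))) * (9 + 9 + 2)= -431325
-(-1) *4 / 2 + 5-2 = 5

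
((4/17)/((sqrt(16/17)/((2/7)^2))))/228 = sqrt(17)/47481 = 0.00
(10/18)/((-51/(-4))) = 0.04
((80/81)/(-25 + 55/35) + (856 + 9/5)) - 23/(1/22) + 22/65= 76005269/215865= 352.10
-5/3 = -1.67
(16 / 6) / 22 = 4 / 33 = 0.12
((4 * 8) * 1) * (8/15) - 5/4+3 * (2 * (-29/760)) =1777/114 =15.59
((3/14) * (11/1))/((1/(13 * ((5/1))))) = 2145/14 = 153.21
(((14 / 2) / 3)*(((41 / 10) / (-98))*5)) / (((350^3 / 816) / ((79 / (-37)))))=55063 / 2776156250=0.00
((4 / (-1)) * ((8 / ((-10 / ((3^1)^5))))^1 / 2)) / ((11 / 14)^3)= 5334336 / 6655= 801.55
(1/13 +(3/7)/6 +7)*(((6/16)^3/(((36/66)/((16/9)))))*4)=4.91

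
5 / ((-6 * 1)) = -5 / 6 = -0.83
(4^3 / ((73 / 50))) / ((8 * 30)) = 40 / 219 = 0.18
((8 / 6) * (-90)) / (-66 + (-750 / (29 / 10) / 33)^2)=26.19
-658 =-658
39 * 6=234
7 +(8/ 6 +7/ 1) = 46/ 3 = 15.33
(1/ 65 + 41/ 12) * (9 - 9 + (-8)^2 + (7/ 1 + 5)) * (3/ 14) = 50863/ 910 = 55.89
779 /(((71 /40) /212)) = 93041.13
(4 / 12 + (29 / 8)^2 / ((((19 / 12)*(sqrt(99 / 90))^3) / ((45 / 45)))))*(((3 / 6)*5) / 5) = 1 / 6 + 12615*sqrt(110) / 36784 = 3.76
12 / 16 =3 / 4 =0.75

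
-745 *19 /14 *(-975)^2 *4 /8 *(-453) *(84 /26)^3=7341369615865.38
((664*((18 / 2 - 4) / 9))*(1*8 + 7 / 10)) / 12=2407 / 9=267.44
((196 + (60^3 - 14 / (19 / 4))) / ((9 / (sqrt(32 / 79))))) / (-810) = -8215336 * sqrt(158) / 5471145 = -18.87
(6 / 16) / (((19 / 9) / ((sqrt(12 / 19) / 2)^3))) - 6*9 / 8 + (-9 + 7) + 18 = 81*sqrt(57) / 54872 + 37 / 4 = 9.26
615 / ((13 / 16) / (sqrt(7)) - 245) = -90003200 / 35854877 - 42640 * sqrt(7) / 35854877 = -2.51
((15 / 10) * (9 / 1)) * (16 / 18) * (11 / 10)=66 / 5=13.20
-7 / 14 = -1 / 2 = -0.50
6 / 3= 2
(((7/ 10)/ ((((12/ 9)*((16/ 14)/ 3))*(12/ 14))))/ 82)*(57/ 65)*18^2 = 4750893/ 852800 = 5.57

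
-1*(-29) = 29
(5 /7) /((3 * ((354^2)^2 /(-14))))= -0.00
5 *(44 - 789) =-3725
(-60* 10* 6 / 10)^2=129600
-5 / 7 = -0.71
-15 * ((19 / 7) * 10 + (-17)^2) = -33195 / 7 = -4742.14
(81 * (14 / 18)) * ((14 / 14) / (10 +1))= 5.73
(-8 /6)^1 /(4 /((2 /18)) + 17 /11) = -44 /1239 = -0.04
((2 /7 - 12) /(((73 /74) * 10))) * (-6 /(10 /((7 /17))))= 9102 /31025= 0.29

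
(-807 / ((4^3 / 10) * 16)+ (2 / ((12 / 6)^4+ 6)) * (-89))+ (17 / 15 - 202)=-18318511 / 84480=-216.84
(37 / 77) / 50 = 37 / 3850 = 0.01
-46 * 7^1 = -322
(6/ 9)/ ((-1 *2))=-1/ 3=-0.33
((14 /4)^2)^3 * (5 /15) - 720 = -20591 /192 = -107.24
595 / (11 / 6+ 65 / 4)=1020 / 31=32.90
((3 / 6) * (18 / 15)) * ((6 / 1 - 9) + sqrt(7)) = -0.21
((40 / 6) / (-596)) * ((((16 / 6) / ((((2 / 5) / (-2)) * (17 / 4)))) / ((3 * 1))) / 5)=160 / 68391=0.00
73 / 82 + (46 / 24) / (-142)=0.88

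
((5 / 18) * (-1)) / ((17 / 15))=-25 / 102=-0.25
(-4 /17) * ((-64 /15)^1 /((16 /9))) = 48 /85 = 0.56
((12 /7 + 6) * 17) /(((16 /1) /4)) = 459 /14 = 32.79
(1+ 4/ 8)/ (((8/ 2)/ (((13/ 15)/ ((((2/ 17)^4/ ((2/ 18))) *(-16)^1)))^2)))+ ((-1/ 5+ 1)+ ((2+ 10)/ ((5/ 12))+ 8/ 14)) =8925003528223/ 22295347200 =400.31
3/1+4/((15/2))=53/15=3.53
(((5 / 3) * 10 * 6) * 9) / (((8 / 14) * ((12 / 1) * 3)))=175 / 4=43.75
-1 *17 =-17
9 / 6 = 3 / 2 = 1.50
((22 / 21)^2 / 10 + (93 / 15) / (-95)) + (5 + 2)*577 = 846078844 / 209475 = 4039.04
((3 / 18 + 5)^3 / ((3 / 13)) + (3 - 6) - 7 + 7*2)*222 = 14425375 / 108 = 133568.29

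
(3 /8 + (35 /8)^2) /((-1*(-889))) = 0.02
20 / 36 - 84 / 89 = -311 / 801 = -0.39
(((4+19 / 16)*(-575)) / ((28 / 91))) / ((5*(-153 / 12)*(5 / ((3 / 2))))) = 24817 / 544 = 45.62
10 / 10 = 1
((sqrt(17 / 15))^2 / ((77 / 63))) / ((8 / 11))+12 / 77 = 4407 / 3080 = 1.43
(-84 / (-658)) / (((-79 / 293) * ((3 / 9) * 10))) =-2637 / 18565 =-0.14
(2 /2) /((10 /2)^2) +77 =1926 /25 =77.04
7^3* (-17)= -5831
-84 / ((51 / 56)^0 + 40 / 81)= -6804 / 121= -56.23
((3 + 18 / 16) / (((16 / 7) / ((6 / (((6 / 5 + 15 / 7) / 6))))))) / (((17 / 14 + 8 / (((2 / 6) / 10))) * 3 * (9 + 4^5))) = 1715 / 65963248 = 0.00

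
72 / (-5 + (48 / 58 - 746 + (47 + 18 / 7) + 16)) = -0.11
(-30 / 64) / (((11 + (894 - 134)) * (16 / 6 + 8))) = -15 / 263168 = -0.00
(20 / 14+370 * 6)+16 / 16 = 15557 / 7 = 2222.43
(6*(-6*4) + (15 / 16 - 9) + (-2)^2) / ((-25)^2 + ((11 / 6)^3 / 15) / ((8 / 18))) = -213210 / 901331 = -0.24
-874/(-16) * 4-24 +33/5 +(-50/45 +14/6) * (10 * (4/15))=55177/270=204.36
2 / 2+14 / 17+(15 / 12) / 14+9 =10389 / 952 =10.91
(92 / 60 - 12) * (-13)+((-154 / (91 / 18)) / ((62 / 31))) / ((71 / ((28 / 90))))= 1882919 / 13845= 136.00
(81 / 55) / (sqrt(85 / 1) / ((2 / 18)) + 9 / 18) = -162 / 1514645 + 2916 *sqrt(85) / 1514645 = 0.02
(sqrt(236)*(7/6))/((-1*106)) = -0.17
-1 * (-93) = 93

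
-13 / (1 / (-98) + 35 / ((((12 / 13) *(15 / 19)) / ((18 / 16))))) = -20384 / 84705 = -0.24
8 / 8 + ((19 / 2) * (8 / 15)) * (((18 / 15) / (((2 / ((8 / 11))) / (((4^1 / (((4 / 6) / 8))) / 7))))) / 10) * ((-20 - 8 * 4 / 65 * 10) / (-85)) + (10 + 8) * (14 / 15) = 194041933 / 10635625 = 18.24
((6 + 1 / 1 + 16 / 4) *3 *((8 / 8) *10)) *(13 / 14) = 2145 / 7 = 306.43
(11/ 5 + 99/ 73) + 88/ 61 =111298/ 22265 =5.00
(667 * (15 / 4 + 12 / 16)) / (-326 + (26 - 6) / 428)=-642321 / 69754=-9.21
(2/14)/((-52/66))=-33/182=-0.18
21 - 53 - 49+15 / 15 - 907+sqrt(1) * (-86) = -1073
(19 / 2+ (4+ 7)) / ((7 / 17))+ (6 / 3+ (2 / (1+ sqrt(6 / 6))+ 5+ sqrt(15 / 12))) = sqrt(5) / 2+ 809 / 14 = 58.90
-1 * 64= -64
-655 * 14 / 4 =-4585 / 2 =-2292.50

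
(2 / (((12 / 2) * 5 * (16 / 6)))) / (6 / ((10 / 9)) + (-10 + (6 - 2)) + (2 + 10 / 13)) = 13 / 1128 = 0.01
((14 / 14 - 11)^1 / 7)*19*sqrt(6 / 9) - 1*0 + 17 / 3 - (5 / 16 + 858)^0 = 14 / 3 - 190*sqrt(6) / 21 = -17.50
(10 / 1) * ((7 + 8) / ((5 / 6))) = 180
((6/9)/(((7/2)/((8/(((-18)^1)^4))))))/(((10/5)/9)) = 1/15309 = 0.00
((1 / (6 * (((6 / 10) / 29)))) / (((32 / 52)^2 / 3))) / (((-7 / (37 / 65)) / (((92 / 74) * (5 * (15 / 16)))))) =-216775 / 7168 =-30.24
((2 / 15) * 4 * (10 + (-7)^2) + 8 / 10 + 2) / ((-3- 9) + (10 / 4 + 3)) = -1028 / 195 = -5.27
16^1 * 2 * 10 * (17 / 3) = 5440 / 3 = 1813.33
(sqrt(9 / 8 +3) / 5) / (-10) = -0.04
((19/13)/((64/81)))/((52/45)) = 69255/43264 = 1.60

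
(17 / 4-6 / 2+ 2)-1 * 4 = -3 / 4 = -0.75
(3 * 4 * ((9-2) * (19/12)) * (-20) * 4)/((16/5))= -3325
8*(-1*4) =-32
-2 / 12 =-1 / 6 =-0.17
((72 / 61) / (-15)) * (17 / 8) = -51 / 305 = -0.17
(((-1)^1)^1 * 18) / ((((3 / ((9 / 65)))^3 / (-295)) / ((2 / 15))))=19116 / 274625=0.07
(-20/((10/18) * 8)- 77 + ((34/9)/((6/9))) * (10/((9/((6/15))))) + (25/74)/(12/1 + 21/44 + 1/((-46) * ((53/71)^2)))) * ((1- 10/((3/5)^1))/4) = 309.24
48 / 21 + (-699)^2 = 3420223 / 7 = 488603.29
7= 7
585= 585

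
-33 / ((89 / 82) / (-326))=9911.87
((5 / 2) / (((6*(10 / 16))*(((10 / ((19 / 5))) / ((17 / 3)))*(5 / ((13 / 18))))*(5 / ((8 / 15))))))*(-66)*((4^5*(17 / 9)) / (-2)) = 3216232448 / 2278125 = 1411.79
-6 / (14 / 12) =-36 / 7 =-5.14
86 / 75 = 1.15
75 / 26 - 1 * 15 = -315 / 26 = -12.12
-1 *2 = -2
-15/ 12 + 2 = 3/ 4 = 0.75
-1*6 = -6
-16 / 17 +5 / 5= 1 / 17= 0.06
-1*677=-677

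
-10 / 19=-0.53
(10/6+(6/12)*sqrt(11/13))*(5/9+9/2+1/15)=461*sqrt(143)/2340+461/54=10.89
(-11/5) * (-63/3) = 231/5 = 46.20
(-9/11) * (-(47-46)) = 9/11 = 0.82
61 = 61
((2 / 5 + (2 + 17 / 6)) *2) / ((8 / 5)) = 157 / 24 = 6.54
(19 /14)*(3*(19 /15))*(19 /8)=6859 /560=12.25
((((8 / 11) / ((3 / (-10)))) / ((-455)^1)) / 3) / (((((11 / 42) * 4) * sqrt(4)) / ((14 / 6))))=28 / 14157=0.00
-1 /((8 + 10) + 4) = -1 /22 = -0.05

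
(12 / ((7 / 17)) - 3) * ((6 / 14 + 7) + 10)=22326 / 49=455.63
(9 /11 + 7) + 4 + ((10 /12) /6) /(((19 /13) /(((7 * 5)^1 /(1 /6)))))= 39845 /1254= 31.77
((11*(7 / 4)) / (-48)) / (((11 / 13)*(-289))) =0.00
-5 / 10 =-1 / 2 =-0.50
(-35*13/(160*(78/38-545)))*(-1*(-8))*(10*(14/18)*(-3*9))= -181545/20632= -8.80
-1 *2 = -2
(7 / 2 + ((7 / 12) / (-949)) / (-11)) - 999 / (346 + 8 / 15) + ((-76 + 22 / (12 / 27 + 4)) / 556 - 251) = -226734327265003 / 905088858960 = -250.51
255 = 255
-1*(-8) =8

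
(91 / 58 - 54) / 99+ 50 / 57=37921 / 109098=0.35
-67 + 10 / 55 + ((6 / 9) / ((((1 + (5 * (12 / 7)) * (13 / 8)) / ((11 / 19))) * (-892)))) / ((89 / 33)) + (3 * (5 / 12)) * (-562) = -121263683169 / 157624874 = -769.32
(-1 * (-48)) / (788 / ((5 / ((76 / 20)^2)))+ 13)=6000 / 286093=0.02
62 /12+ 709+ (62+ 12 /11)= 777.26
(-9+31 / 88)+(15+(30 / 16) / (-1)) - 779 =-34079 / 44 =-774.52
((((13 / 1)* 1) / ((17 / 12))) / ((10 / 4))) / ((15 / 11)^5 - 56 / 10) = -50247912 / 12113401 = -4.15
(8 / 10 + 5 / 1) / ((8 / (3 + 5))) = 5.80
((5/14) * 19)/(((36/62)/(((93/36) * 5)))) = 456475/3024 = 150.95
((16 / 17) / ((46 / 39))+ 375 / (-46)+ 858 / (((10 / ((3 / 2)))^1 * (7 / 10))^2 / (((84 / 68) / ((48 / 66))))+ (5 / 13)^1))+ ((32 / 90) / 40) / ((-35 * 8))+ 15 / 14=36855686842301 / 628006018500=58.69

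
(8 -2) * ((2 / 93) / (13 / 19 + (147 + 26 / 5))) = 95 / 112561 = 0.00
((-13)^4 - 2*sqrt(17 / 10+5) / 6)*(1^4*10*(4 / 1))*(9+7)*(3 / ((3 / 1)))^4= 18279040 - 64*sqrt(670) / 3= 18278487.80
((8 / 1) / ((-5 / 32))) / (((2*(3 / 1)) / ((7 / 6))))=-448 / 45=-9.96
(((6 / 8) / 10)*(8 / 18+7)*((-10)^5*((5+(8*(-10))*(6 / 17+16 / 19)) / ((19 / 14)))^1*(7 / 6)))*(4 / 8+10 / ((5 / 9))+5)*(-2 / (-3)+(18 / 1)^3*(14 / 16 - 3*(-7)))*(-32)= -23043322974295400000 / 55233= -417202088865268.95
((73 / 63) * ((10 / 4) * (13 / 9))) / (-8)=-4745 / 9072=-0.52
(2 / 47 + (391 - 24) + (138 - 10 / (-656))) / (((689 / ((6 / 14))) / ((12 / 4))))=70073739 / 74351368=0.94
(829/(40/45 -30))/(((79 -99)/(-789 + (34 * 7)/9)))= -5689427/5240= -1085.77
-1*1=-1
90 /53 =1.70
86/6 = 43/3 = 14.33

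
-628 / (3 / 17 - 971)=2669 / 4126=0.65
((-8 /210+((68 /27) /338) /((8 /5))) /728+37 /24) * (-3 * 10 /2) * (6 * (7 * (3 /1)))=-716947619 /246064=-2913.66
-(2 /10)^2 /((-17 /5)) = 1 /85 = 0.01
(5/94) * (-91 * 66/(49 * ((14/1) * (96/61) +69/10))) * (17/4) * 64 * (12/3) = -474531200/1935507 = -245.17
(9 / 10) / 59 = 9 / 590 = 0.02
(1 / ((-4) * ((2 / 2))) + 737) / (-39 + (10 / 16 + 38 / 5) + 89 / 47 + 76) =15.64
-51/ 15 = -17/ 5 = -3.40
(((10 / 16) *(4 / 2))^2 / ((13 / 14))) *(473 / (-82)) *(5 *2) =-413875 / 4264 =-97.06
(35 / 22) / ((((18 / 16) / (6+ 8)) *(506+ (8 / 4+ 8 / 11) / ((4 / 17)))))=3920 / 102483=0.04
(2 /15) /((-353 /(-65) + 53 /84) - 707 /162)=0.08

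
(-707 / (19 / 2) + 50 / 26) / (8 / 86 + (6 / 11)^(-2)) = -20.99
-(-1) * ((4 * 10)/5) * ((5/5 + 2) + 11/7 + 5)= 536/7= 76.57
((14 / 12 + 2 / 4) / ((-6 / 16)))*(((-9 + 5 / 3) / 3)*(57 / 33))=18.77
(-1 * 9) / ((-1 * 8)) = 9 / 8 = 1.12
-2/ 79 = -0.03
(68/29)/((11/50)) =3400/319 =10.66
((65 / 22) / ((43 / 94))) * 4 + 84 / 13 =198592 / 6149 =32.30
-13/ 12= -1.08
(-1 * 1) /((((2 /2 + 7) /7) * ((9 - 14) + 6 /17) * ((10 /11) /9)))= 11781 /6320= 1.86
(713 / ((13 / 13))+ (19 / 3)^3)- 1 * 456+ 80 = 15958 / 27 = 591.04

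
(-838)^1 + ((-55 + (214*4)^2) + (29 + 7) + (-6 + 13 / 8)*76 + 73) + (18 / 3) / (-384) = 731619.48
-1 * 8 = -8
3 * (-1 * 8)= -24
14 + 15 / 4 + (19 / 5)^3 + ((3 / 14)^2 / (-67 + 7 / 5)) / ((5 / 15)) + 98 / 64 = 297939321 / 4018000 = 74.15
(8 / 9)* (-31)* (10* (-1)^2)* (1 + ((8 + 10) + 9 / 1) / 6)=-13640 / 9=-1515.56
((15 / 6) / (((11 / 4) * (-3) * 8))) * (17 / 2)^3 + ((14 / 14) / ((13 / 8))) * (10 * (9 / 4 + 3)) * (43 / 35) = 225551 / 13728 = 16.43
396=396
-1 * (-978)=978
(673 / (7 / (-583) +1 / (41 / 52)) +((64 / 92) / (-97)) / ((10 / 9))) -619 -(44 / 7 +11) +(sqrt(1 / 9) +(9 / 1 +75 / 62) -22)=-48865946475881 / 436135490490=-112.04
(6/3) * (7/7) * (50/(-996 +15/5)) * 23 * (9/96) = -575/2648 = -0.22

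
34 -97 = -63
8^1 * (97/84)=194/21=9.24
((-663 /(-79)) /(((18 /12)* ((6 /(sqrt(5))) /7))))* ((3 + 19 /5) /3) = 52598* sqrt(5) /3555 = 33.08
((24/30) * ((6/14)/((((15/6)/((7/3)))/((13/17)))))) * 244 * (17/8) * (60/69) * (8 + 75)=1053104/115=9157.43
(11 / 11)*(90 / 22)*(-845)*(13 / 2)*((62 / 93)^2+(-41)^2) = -831180025 / 22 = -37780910.23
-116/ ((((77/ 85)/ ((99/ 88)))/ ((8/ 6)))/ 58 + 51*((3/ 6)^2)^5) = -878407680/ 455993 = -1926.36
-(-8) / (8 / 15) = 15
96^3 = 884736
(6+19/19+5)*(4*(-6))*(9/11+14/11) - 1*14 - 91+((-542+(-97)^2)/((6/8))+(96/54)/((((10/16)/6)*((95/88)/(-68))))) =52461427/5225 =10040.46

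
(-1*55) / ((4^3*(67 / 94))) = -2585 / 2144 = -1.21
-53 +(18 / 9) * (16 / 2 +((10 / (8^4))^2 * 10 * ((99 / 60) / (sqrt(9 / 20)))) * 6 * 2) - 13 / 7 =-272 / 7 +825 * sqrt(5) / 524288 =-38.85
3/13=0.23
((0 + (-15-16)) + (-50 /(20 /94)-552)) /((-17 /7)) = 5726 /17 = 336.82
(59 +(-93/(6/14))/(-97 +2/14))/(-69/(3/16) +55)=-41521/212214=-0.20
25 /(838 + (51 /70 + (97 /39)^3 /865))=17958827250 /602516038379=0.03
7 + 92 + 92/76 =1904/19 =100.21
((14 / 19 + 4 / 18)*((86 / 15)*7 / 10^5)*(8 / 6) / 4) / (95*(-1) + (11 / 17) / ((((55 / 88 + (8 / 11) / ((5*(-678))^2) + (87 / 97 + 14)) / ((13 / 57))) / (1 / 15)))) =-79861630000537819 / 59132625554520514687500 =-0.00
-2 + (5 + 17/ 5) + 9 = 77/ 5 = 15.40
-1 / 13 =-0.08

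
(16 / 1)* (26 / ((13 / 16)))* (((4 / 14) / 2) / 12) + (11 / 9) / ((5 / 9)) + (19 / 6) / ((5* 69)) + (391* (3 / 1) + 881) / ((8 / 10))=18661703 / 7245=2575.80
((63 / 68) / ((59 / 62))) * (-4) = -3906 / 1003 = -3.89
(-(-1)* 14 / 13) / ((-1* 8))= -7 / 52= -0.13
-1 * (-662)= 662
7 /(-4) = -7 /4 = -1.75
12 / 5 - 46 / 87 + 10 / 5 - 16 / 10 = 988 / 435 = 2.27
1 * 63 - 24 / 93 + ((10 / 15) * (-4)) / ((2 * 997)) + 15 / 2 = 13025557 / 185442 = 70.24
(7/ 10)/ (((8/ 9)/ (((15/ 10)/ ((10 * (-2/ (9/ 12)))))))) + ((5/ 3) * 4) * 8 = 2046299/ 38400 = 53.29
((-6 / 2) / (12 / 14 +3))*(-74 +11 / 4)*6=665 / 2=332.50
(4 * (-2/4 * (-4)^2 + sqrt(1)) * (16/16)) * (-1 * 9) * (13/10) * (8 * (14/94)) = 91728/235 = 390.33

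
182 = 182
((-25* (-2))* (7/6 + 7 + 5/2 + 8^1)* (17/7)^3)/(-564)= -491300/20727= -23.70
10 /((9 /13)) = 130 /9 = 14.44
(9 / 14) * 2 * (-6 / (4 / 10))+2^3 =-79 / 7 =-11.29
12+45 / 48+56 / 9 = 2759 / 144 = 19.16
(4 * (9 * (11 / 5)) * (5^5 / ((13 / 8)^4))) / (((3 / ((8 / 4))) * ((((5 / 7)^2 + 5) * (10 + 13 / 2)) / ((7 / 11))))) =165.62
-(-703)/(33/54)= 12654/11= 1150.36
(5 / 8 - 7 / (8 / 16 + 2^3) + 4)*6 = 1551 / 68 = 22.81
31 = 31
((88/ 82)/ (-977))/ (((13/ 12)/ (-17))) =8976/ 520741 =0.02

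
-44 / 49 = -0.90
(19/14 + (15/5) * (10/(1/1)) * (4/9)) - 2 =533/42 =12.69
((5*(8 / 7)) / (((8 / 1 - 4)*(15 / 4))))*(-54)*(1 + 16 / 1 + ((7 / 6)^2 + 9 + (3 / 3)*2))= -604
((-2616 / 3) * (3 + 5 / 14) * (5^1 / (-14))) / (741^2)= 51230 / 26904969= 0.00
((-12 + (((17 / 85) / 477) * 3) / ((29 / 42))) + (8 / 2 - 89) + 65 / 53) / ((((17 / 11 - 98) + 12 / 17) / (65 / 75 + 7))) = 16240708396 / 2063998875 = 7.87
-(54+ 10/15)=-164/3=-54.67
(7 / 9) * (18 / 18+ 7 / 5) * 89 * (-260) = -129584 / 3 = -43194.67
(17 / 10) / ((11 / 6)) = 51 / 55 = 0.93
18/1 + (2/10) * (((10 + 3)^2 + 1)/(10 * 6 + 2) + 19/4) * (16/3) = 12086/465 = 25.99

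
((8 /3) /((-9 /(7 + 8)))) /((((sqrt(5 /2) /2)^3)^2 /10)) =-8192 /45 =-182.04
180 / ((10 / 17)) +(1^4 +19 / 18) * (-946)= -14747 / 9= -1638.56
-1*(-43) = 43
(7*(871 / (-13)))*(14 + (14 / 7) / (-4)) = -12663 / 2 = -6331.50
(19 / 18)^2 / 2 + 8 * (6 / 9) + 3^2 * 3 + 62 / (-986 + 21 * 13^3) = 962343439 / 29257848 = 32.89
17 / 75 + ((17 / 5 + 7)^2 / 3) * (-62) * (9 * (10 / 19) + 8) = -40570493 / 1425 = -28470.52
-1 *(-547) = 547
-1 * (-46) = 46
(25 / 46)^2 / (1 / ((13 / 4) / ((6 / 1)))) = 8125 / 50784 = 0.16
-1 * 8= -8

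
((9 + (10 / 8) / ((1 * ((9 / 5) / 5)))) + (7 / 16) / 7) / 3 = 1805 / 432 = 4.18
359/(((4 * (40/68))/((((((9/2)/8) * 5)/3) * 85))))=1556265/128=12158.32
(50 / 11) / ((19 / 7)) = 1.67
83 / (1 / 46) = 3818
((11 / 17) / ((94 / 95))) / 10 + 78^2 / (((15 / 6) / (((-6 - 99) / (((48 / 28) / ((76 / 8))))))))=-4525698787 / 3196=-1416050.93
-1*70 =-70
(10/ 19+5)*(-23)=-2415/ 19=-127.11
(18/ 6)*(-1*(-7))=21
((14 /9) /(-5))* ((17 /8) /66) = -119 /11880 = -0.01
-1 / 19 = -0.05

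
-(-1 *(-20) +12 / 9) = -21.33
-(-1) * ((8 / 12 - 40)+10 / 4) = -221 / 6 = -36.83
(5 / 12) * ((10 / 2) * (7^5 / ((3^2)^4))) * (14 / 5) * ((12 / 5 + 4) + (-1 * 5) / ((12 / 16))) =-235298 / 59049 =-3.98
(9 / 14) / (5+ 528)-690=-5148771 / 7462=-690.00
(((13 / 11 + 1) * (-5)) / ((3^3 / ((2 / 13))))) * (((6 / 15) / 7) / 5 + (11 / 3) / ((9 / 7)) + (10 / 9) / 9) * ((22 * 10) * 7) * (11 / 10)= -14902624 / 47385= -314.50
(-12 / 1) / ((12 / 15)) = -15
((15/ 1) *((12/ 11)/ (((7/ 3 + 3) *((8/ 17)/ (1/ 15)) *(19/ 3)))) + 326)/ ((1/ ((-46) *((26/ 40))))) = -652043353/ 66880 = -9749.45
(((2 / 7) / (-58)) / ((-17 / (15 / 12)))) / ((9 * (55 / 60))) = 5 / 113883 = 0.00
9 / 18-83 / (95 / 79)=-13019 / 190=-68.52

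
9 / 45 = 1 / 5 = 0.20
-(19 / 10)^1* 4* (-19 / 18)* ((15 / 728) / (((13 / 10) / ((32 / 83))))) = 14440 / 294567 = 0.05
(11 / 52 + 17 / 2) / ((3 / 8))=302 / 13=23.23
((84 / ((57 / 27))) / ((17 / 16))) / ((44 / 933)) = 2821392 / 3553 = 794.09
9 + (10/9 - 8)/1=2.11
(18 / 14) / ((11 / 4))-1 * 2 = -118 / 77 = -1.53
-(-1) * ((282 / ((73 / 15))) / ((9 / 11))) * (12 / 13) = 62040 / 949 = 65.37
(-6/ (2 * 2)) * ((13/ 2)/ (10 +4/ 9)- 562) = 316617/ 376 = 842.07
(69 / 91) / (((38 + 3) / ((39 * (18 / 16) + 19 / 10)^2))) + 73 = 667107509 / 5969600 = 111.75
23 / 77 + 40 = 3103 / 77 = 40.30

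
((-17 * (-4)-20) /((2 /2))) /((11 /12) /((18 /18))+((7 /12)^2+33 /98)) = 338688 /11245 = 30.12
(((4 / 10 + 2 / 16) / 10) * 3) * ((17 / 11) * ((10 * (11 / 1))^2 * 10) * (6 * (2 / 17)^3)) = 83160 / 289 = 287.75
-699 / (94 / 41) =-28659 / 94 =-304.88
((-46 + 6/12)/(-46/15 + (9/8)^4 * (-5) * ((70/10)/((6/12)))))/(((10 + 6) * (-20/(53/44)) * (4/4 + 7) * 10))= -14469/778521260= -0.00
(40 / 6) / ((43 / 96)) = 640 / 43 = 14.88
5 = 5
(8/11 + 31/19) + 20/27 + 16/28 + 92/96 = 4.63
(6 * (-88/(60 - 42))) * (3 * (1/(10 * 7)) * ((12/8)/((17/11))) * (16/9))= -2.17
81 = 81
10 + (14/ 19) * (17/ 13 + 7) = 3982/ 247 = 16.12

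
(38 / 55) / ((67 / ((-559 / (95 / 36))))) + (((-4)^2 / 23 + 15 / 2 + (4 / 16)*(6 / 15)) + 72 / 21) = 28299102 / 2966425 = 9.54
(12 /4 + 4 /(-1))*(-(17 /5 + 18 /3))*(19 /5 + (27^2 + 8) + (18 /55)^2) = 105338468 /15125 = 6964.53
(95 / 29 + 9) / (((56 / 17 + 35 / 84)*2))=1.65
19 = 19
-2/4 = -1/2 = -0.50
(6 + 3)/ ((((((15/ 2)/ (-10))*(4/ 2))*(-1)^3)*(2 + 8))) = 3/ 5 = 0.60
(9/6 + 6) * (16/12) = 10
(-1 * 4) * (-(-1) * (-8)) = 32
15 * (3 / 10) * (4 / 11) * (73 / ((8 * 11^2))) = 657 / 5324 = 0.12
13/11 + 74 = 827/11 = 75.18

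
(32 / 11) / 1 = 32 / 11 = 2.91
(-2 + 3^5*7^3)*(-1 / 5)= -83347 / 5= -16669.40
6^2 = 36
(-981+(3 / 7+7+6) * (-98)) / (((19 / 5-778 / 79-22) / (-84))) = -25404820 / 3693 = -6879.18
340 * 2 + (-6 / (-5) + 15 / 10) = 6827 / 10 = 682.70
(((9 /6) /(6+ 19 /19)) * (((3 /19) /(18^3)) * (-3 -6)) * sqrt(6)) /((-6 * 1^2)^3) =sqrt(6) /4136832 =0.00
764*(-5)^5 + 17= -2387483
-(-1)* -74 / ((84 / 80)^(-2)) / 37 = -441 / 200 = -2.20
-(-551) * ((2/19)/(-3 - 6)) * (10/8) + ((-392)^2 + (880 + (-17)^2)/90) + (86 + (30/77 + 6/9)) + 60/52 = 769554503/5005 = 153757.14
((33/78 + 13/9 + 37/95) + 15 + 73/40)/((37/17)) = 28845107/3290040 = 8.77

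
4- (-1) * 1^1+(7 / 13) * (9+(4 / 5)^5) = 10.02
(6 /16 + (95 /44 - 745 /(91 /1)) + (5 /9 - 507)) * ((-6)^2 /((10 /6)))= -110723601 /10010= -11061.30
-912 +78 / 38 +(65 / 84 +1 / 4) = -725321 / 798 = -908.92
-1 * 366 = -366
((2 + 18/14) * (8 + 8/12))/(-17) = -598/357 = -1.68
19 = 19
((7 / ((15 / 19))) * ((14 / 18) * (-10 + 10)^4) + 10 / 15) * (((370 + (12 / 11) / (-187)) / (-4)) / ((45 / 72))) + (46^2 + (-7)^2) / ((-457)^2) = -635734715813 / 6444035895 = -98.65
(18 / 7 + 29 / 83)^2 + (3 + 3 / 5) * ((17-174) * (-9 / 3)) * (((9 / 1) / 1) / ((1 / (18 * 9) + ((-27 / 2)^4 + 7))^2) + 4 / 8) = 2679337379413594828980476 / 3128856284190750925805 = 856.33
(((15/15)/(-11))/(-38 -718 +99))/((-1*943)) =-1/6815061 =-0.00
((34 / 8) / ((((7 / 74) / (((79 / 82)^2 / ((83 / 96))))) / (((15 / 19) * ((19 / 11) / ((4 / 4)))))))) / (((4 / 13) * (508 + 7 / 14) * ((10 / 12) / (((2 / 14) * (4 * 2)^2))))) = 39193080576 / 8497927361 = 4.61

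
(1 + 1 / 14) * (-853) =-12795 / 14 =-913.93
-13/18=-0.72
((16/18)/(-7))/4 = -2/63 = -0.03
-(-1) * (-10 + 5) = -5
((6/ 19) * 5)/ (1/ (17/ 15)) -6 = -80/ 19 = -4.21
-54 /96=-9 /16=-0.56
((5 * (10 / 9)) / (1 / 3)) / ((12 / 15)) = 125 / 6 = 20.83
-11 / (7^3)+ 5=1704 / 343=4.97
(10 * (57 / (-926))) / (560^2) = -57 / 29039360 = -0.00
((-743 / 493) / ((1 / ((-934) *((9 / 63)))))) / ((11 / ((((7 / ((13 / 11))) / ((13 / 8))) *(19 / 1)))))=105482224 / 83317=1266.03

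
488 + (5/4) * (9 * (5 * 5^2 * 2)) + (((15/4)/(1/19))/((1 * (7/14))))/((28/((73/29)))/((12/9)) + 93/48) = 79591087/24014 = 3314.36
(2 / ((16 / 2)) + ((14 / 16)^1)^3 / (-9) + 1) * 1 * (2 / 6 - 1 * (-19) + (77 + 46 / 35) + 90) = 106731151 / 483840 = 220.59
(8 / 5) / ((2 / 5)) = 4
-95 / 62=-1.53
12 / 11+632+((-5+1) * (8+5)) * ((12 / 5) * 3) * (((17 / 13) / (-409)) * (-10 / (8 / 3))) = 2828080 / 4499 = 628.60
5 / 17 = 0.29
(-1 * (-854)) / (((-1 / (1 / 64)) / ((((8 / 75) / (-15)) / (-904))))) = -427 / 4068000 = -0.00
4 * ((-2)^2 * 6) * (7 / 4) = 168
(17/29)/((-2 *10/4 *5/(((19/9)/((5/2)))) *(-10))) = 323/163125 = 0.00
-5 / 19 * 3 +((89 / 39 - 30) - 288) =-234532 / 741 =-316.51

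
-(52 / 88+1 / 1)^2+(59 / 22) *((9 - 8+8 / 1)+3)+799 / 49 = 1089915 / 23716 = 45.96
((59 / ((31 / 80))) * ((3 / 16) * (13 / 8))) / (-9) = -3835 / 744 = -5.15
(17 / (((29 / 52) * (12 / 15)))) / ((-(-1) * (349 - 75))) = 0.14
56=56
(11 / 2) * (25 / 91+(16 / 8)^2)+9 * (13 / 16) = 44879 / 1456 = 30.82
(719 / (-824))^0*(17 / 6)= 17 / 6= 2.83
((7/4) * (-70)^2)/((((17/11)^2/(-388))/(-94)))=37842435400/289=130942683.04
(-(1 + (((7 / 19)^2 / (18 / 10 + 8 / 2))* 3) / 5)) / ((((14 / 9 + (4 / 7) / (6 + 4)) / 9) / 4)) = -22.64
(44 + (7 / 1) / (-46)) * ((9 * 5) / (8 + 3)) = 90765 / 506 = 179.38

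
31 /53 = 0.58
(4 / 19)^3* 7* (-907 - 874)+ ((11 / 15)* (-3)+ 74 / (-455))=-74082493 / 624169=-118.69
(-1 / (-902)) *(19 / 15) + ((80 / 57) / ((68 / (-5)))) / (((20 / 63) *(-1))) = 1426787 / 4370190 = 0.33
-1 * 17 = -17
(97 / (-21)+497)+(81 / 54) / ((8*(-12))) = 661739 / 1344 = 492.37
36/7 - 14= -62/7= -8.86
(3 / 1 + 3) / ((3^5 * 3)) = 2 / 243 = 0.01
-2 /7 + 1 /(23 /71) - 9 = -998 /161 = -6.20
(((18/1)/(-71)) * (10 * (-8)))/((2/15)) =10800/71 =152.11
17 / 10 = 1.70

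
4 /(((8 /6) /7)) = 21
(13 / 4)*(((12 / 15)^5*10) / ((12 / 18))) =9984 / 625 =15.97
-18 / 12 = -3 / 2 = -1.50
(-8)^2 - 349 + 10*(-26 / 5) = -337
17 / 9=1.89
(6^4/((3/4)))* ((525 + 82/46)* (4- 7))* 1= -62809344/23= -2730841.04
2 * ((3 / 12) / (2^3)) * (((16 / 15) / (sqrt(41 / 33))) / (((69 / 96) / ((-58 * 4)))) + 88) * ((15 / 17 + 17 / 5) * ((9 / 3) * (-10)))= -12012 / 17 + 5404672 * sqrt(1353) / 80155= 1773.62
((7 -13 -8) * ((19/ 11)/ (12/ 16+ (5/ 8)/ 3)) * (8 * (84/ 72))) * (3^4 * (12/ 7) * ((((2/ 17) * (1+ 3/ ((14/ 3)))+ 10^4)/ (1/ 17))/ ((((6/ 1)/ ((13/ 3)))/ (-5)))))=5079208567680/ 253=20075923192.41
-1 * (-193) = 193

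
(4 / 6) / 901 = 2 / 2703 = 0.00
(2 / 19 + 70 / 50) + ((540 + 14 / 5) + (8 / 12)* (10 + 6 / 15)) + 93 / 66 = 3465101 / 6270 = 552.65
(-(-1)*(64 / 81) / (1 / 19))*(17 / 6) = 10336 / 243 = 42.53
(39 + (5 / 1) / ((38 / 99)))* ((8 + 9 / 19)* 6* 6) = 5729346 / 361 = 15870.76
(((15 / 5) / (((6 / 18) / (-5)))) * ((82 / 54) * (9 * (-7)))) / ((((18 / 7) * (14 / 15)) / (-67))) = -480725 / 4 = -120181.25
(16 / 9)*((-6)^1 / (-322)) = 16 / 483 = 0.03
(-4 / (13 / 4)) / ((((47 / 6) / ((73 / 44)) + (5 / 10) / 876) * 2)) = -0.13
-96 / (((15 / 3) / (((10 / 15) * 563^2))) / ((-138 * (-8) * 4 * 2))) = -179166093312 / 5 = -35833218662.40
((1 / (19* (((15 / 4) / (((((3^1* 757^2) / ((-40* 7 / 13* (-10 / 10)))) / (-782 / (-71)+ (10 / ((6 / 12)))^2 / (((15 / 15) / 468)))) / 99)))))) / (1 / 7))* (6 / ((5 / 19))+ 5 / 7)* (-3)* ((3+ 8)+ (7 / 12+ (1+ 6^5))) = -40684877458127123 / 175015526994000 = -232.46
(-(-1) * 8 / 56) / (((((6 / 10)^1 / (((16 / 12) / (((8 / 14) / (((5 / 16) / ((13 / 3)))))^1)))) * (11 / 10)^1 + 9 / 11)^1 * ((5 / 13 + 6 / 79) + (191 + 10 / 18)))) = 0.00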